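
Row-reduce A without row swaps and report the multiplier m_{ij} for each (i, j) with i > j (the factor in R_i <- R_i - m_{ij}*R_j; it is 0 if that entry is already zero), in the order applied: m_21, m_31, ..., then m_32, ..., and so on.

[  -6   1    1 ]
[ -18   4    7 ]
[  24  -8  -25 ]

multipliers: 3, -4, -4

Forward elimination:
R2 <- R2 - (3)*R1:  [ 0  1  4 ]
R3 <- R3 - (-4)*R1:  [   0   -4  -21 ]
R3 <- R3 - (-4)*R2:  [  0   0  -5 ]
Multipliers (in order of application): m_{21} = 3, m_{31} = -4, m_{32} = -4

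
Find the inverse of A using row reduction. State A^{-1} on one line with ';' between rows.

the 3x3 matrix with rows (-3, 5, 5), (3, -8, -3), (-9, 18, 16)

inverse = [-74/27 10/27 25/27; -7/9 -1/9 2/9; -2/3 1/3 1/3]

Gauss-Jordan on [A | I]:
R1 <- (1/-3)*R1:  [    1  -5/3  -5/3  |  -1/3     0     0 ]
R2 <- R2 - (3)*R1:  [  0  -3   2  |   1   1   0 ]
R3 <- R3 - (-9)*R1:  [  0   3   1  |  -3   0   1 ]
R2 <- (1/-3)*R2:  [    0     1  -2/3  |  -1/3  -1/3     0 ]
R1 <- R1 - (-5/3)*R2:  [     1      0  -25/9  |   -8/9   -5/9      0 ]
R3 <- R3 - (3)*R2:  [  0   0   3  |  -2   1   1 ]
R3 <- (1/3)*R3:  [    0     0     1  |  -2/3   1/3   1/3 ]
R1 <- R1 - (-25/9)*R3:  [      1       0       0  |  -74/27   10/27   25/27 ]
R2 <- R2 - (-2/3)*R3:  [    0     1     0  |  -7/9  -1/9   2/9 ]
Right block of [I | A^{-1}] is the inverse:
[ -74/27  10/27  25/27 ]
[   -7/9   -1/9    2/9 ]
[   -2/3    1/3    1/3 ]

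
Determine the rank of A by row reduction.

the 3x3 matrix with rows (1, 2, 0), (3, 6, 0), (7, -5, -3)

rank(A) = 2

Row reduction:
R2 <- R2 - (3)*R1:  [ 0  0  0 ]
R3 <- R3 - (7)*R1:  [   0  -19   -3 ]
R2 <-> R3   (pivot in column 2 was zero)
[ 1    2   0 ]
[ 0  -19  -3 ]
[ 0    0   0 ]
Row echelon form:
[ 1    2   0 ]
[ 0  -19  -3 ]
[ 0    0   0 ]
Nonzero rows / pivot columns: 2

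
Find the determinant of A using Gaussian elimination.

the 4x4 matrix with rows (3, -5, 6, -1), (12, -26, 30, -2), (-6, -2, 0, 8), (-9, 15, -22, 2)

det(A) = -144

Forward elimination:
R2 <- R2 - (4)*R1:  [  0  -6   6   2 ]
R3 <- R3 - (-2)*R1:  [   0  -12   12    6 ]
R4 <- R4 - (-3)*R1:  [  0   0  -4  -1 ]
R3 <- R3 - (2)*R2:  [ 0  0  0  2 ]
R3 <-> R4   (pivot in column 3 was zero)
[ 3  -5   6  -1 ]
[ 0  -6   6   2 ]
[ 0   0  -4  -1 ]
[ 0   0   0   2 ]
Upper-triangular form:
[ 3  -5   6  -1 ]
[ 0  -6   6   2 ]
[ 0   0  -4  -1 ]
[ 0   0   0   2 ]
det(A) = (-1)^1 * (3) * (-6) * (-4) * (2) = -144  (1 row swap -> sign -1)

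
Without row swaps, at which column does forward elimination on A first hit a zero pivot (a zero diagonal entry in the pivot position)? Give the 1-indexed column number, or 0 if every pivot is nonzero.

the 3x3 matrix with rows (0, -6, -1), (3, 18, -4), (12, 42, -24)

Naive forward elimination:
Pivot entry (1,1) is zero but row 2 has 3 in column 1 -> naive elimination stops; a row interchange (e.g. R1 <-> R2) would be required here.

first zero-pivot column = 1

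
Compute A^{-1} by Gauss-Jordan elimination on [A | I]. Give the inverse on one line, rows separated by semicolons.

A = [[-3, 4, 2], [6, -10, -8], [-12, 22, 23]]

inverse = [-3 -8/3 -2/3; -7/3 -5/2 -2/3; 2/3 1 1/3]

Gauss-Jordan on [A | I]:
R1 <- (1/-3)*R1:  [    1  -4/3  -2/3  |  -1/3     0     0 ]
R2 <- R2 - (6)*R1:  [  0  -2  -4  |   2   1   0 ]
R3 <- R3 - (-12)*R1:  [  0   6  15  |  -4   0   1 ]
R2 <- (1/-2)*R2:  [    0     1     2  |    -1  -1/2     0 ]
R1 <- R1 - (-4/3)*R2:  [    1     0     2  |  -5/3  -2/3     0 ]
R3 <- R3 - (6)*R2:  [ 0  0  3  |  2  3  1 ]
R3 <- (1/3)*R3:  [   0    0    1  |  2/3    1  1/3 ]
R1 <- R1 - (2)*R3:  [    1     0     0  |    -3  -8/3  -2/3 ]
R2 <- R2 - (2)*R3:  [    0     1     0  |  -7/3  -5/2  -2/3 ]
Right block of [I | A^{-1}] is the inverse:
[   -3  -8/3  -2/3 ]
[ -7/3  -5/2  -2/3 ]
[  2/3     1   1/3 ]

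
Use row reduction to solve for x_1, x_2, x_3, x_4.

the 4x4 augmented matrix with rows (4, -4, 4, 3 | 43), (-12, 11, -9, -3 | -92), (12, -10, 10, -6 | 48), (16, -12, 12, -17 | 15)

Forward elimination on [A|b]:
R2 <- R2 - (-3)*R1:  [  0  -1   3   6  37 ]
R3 <- R3 - (3)*R1:  [   0    2   -2  -15  -81 ]
R4 <- R4 - (4)*R1:  [    0     4    -4   -29  -157 ]
R3 <- R3 - (-2)*R2:  [  0   0   4  -3  -7 ]
R4 <- R4 - (-4)*R2:  [  0   0   8  -5  -9 ]
R4 <- R4 - (2)*R3:  [ 0  0  0  1  5 ]
Row echelon form:
[ 4  -4  4   3  |  43 ]
[ 0  -1  3   6  |  37 ]
[ 0   0  4  -3  |  -7 ]
[ 0   0  0   1  |   5 ]
Back-substitution:
x_4 = (5) / 1 = 5
x_3 = (-7 - (-3)*(5)) / 4 = 2
x_2 = (37 - (3)*(2) - (6)*(5)) / -1 = -1
x_1 = (43 - (-4)*(-1) - (4)*(2) - (3)*(5)) / 4 = 4

(4, -1, 2, 5)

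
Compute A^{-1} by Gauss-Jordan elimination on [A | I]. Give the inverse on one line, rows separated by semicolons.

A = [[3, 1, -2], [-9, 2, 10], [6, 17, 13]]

inverse = [-48/25 -47/75 14/75; 59/25 17/25 -4/25; -11/5 -3/5 1/5]

Gauss-Jordan on [A | I]:
R1 <- (1/3)*R1:  [    1   1/3  -2/3  |   1/3     0     0 ]
R2 <- R2 - (-9)*R1:  [ 0  5  4  |  3  1  0 ]
R3 <- R3 - (6)*R1:  [  0  15  17  |  -2   0   1 ]
R2 <- (1/5)*R2:  [   0    1  4/5  |  3/5  1/5    0 ]
R1 <- R1 - (1/3)*R2:  [      1       0  -14/15  |    2/15   -1/15       0 ]
R3 <- R3 - (15)*R2:  [   0    0    5  |  -11   -3    1 ]
R3 <- (1/5)*R3:  [     0      0      1  |  -11/5   -3/5    1/5 ]
R1 <- R1 - (-14/15)*R3:  [      1       0       0  |  -48/25  -47/75   14/75 ]
R2 <- R2 - (4/5)*R3:  [     0      1      0  |  59/25  17/25  -4/25 ]
Right block of [I | A^{-1}] is the inverse:
[ -48/25  -47/75  14/75 ]
[  59/25   17/25  -4/25 ]
[  -11/5    -3/5    1/5 ]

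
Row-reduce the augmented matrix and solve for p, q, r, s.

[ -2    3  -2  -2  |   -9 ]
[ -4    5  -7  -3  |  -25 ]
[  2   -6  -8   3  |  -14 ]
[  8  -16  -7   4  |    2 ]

(4, 1, 2, 0)

Forward elimination on [A|b]:
R2 <- R2 - (2)*R1:  [  0  -1  -3   1  -7 ]
R3 <- R3 - (-1)*R1:  [   0   -3  -10    1  -23 ]
R4 <- R4 - (-4)*R1:  [   0   -4  -15   -4  -34 ]
R3 <- R3 - (3)*R2:  [  0   0  -1  -2  -2 ]
R4 <- R4 - (4)*R2:  [  0   0  -3  -8  -6 ]
R4 <- R4 - (3)*R3:  [  0   0   0  -2   0 ]
Row echelon form:
[ -2   3  -2  -2  |  -9 ]
[  0  -1  -3   1  |  -7 ]
[  0   0  -1  -2  |  -2 ]
[  0   0   0  -2  |   0 ]
Back-substitution:
s = (0) / -2 = 0
r = (-2 - (-2)*(0)) / -1 = 2
q = (-7 - (-3)*(2) - (1)*(0)) / -1 = 1
p = (-9 - (3)*(1) - (-2)*(2) - (-2)*(0)) / -2 = 4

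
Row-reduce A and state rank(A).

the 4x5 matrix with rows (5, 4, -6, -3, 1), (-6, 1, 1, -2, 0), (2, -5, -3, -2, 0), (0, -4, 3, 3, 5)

Row reduction:
R2 <- R2 - (-6/5)*R1:  [     0   29/5  -31/5  -28/5    6/5 ]
R3 <- R3 - (2/5)*R1:  [     0  -33/5   -3/5   -4/5   -2/5 ]
R3 <- R3 - (-33/29)*R2:  [       0        0  -222/29  -208/29    28/29 ]
R4 <- R4 - (-20/29)*R2:  [      0       0  -37/29  -25/29  169/29 ]
R4 <- R4 - (1/6)*R3:  [    0     0     0   1/3  17/3 ]
Row echelon form:
[ 5     4       -6       -3      1 ]
[ 0  29/5    -31/5    -28/5    6/5 ]
[ 0     0  -222/29  -208/29  28/29 ]
[ 0     0        0      1/3   17/3 ]
Nonzero rows / pivot columns: 4

rank(A) = 4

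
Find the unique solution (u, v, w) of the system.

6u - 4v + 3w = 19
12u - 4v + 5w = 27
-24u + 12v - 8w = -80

(3, -4, -5)

Forward elimination on [A|b]:
R2 <- R2 - (2)*R1:  [   0    4   -1  -11 ]
R3 <- R3 - (-4)*R1:  [  0  -4   4  -4 ]
R3 <- R3 - (-1)*R2:  [   0    0    3  -15 ]
Row echelon form:
[ 6  -4   3  |   19 ]
[ 0   4  -1  |  -11 ]
[ 0   0   3  |  -15 ]
Back-substitution:
w = (-15) / 3 = -5
v = (-11 - (-1)*(-5)) / 4 = -4
u = (19 - (-4)*(-4) - (3)*(-5)) / 6 = 3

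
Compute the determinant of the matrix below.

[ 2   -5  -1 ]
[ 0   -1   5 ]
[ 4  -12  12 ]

Forward elimination:
R3 <- R3 - (2)*R1:  [  0  -2  14 ]
R3 <- R3 - (2)*R2:  [ 0  0  4 ]
Upper-triangular form:
[ 2  -5  -1 ]
[ 0  -1   5 ]
[ 0   0   4 ]
det(A) = (-1)^0 * (2) * (-1) * (4) = -8  (0 row swaps -> sign +1)

det(A) = -8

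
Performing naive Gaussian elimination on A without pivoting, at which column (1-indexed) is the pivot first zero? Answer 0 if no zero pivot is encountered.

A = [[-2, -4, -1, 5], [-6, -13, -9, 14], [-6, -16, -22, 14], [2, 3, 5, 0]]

Naive forward elimination:
R2 <- R2 - (3)*R1:  [  0  -1  -6  -1 ]
R3 <- R3 - (3)*R1:  [   0   -4  -19   -1 ]
R4 <- R4 - (-1)*R1:  [  0  -1   4   5 ]
R3 <- R3 - (4)*R2:  [ 0  0  5  3 ]
R4 <- R4 - (1)*R2:  [  0   0  10   6 ]
R4 <- R4 - (2)*R3:  [ 0  0  0  0 ]
Matrix at this point:
[ -2  -4  -1   5 ]
[  0  -1  -6  -1 ]
[  0   0   5   3 ]
[  0   0   0   0 ]
Pivot entry (4,4) in the last row is zero and there are no rows below to swap with -> zero pivot in column 4 (A is singular).

first zero-pivot column = 4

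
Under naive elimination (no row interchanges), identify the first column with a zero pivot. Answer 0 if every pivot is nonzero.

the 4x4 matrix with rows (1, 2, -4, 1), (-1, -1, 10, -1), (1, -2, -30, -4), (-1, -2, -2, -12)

Naive forward elimination:
R2 <- R2 - (-1)*R1:  [ 0  1  6  0 ]
R3 <- R3 - (1)*R1:  [   0   -4  -26   -5 ]
R4 <- R4 - (-1)*R1:  [   0    0   -6  -11 ]
R3 <- R3 - (-4)*R2:  [  0   0  -2  -5 ]
R4 <- R4 - (3)*R3:  [ 0  0  0  4 ]
All pivots nonzero; naive elimination completes without hitting a zero pivot.

first zero-pivot column = 0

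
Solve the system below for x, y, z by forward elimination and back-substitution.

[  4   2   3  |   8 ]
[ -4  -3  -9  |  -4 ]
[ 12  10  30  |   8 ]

(4, -4, 0)

Forward elimination on [A|b]:
R2 <- R2 - (-1)*R1:  [  0  -1  -6   4 ]
R3 <- R3 - (3)*R1:  [   0    4   21  -16 ]
R3 <- R3 - (-4)*R2:  [  0   0  -3   0 ]
Row echelon form:
[ 4   2   3  |  8 ]
[ 0  -1  -6  |  4 ]
[ 0   0  -3  |  0 ]
Back-substitution:
z = (0) / -3 = 0
y = (4 - (-6)*(0)) / -1 = -4
x = (8 - (2)*(-4) - (3)*(0)) / 4 = 4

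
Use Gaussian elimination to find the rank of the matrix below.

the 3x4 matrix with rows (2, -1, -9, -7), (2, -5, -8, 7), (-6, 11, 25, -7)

Row reduction:
R2 <- R2 - (1)*R1:  [  0  -4   1  14 ]
R3 <- R3 - (-3)*R1:  [   0    8   -2  -28 ]
R3 <- R3 - (-2)*R2:  [ 0  0  0  0 ]
Row echelon form:
[ 2  -1  -9  -7 ]
[ 0  -4   1  14 ]
[ 0   0   0   0 ]
Nonzero rows / pivot columns: 2

rank(A) = 2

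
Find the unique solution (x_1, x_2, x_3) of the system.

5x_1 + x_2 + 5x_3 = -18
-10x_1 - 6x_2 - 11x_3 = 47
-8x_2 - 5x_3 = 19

(-4, -3, 1)

Forward elimination on [A|b]:
R2 <- R2 - (-2)*R1:  [  0  -4  -1  11 ]
R3 <- R3 - (2)*R2:  [  0   0  -3  -3 ]
Row echelon form:
[ 5   1   5  |  -18 ]
[ 0  -4  -1  |   11 ]
[ 0   0  -3  |   -3 ]
Back-substitution:
x_3 = (-3) / -3 = 1
x_2 = (11 - (-1)*(1)) / -4 = -3
x_1 = (-18 - (1)*(-3) - (5)*(1)) / 5 = -4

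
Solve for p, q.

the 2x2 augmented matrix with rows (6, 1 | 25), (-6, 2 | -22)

Forward elimination on [A|b]:
R2 <- R2 - (-1)*R1:  [ 0  3  3 ]
Row echelon form:
[ 6  1  |  25 ]
[ 0  3  |   3 ]
Back-substitution:
q = (3) / 3 = 1
p = (25 - (1)*(1)) / 6 = 4

(4, 1)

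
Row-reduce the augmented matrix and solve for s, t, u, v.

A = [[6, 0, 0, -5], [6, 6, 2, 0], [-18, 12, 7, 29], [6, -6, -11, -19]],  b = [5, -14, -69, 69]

(0, -1, -4, -1)

Forward elimination on [A|b]:
R2 <- R2 - (1)*R1:  [   0    6    2    5  -19 ]
R3 <- R3 - (-3)*R1:  [   0   12    7   14  -54 ]
R4 <- R4 - (1)*R1:  [   0   -6  -11  -14   64 ]
R3 <- R3 - (2)*R2:  [   0    0    3    4  -16 ]
R4 <- R4 - (-1)*R2:  [  0   0  -9  -9  45 ]
R4 <- R4 - (-3)*R3:  [  0   0   0   3  -3 ]
Row echelon form:
[ 6  0  0  -5  |    5 ]
[ 0  6  2   5  |  -19 ]
[ 0  0  3   4  |  -16 ]
[ 0  0  0   3  |   -3 ]
Back-substitution:
v = (-3) / 3 = -1
u = (-16 - (4)*(-1)) / 3 = -4
t = (-19 - (2)*(-4) - (5)*(-1)) / 6 = -1
s = (5 - (-5)*(-1)) / 6 = 0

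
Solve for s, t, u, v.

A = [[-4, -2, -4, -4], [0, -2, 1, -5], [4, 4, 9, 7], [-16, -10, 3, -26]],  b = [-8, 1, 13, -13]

(1, 0, 1, 0)

Forward elimination on [A|b]:
R3 <- R3 - (-1)*R1:  [ 0  2  5  3  5 ]
R4 <- R4 - (4)*R1:  [   0   -2   19  -10   19 ]
R3 <- R3 - (-1)*R2:  [  0   0   6  -2   6 ]
R4 <- R4 - (1)*R2:  [  0   0  18  -5  18 ]
R4 <- R4 - (3)*R3:  [ 0  0  0  1  0 ]
Row echelon form:
[ -4  -2  -4  -4  |  -8 ]
[  0  -2   1  -5  |   1 ]
[  0   0   6  -2  |   6 ]
[  0   0   0   1  |   0 ]
Back-substitution:
v = (0) / 1 = 0
u = (6 - (-2)*(0)) / 6 = 1
t = (1 - (1)*(1) - (-5)*(0)) / -2 = 0
s = (-8 - (-2)*(0) - (-4)*(1) - (-4)*(0)) / -4 = 1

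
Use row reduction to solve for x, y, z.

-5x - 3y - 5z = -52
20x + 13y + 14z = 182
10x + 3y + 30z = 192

Forward elimination on [A|b]:
R2 <- R2 - (-4)*R1:  [   0    1   -6  -26 ]
R3 <- R3 - (-2)*R1:  [  0  -3  20  88 ]
R3 <- R3 - (-3)*R2:  [  0   0   2  10 ]
Row echelon form:
[ -5  -3  -5  |  -52 ]
[  0   1  -6  |  -26 ]
[  0   0   2  |   10 ]
Back-substitution:
z = (10) / 2 = 5
y = (-26 - (-6)*(5)) / 1 = 4
x = (-52 - (-3)*(4) - (-5)*(5)) / -5 = 3

(3, 4, 5)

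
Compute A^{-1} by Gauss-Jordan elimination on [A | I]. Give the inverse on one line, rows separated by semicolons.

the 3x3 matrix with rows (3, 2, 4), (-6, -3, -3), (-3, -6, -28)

inverse = [-11/2 -8/3 -1/2; 53/4 6 5/4; -9/4 -1 -1/4]

Gauss-Jordan on [A | I]:
R1 <- (1/3)*R1:  [   1  2/3  4/3  |  1/3    0    0 ]
R2 <- R2 - (-6)*R1:  [ 0  1  5  |  2  1  0 ]
R3 <- R3 - (-3)*R1:  [   0   -4  -24  |    1    0    1 ]
R1 <- R1 - (2/3)*R2:  [    1     0    -2  |    -1  -2/3     0 ]
R3 <- R3 - (-4)*R2:  [  0   0  -4  |   9   4   1 ]
R3 <- (1/-4)*R3:  [    0     0     1  |  -9/4    -1  -1/4 ]
R1 <- R1 - (-2)*R3:  [     1      0      0  |  -11/2   -8/3   -1/2 ]
R2 <- R2 - (5)*R3:  [    0     1     0  |  53/4     6   5/4 ]
Right block of [I | A^{-1}] is the inverse:
[ -11/2  -8/3  -1/2 ]
[  53/4     6   5/4 ]
[  -9/4    -1  -1/4 ]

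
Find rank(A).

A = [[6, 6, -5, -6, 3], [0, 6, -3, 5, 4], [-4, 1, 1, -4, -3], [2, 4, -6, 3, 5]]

Row reduction:
R3 <- R3 - (-2/3)*R1:  [    0     5  -7/3    -8    -1 ]
R4 <- R4 - (1/3)*R1:  [     0      2  -13/3      5      4 ]
R3 <- R3 - (5/6)*R2:  [     0      0    1/6  -73/6  -13/3 ]
R4 <- R4 - (1/3)*R2:  [     0      0  -10/3   10/3    8/3 ]
R4 <- R4 - (-20)*R3:  [    0     0     0  -240   -84 ]
Row echelon form:
[ 6  6   -5     -6      3 ]
[ 0  6   -3      5      4 ]
[ 0  0  1/6  -73/6  -13/3 ]
[ 0  0    0   -240    -84 ]
Nonzero rows / pivot columns: 4

rank(A) = 4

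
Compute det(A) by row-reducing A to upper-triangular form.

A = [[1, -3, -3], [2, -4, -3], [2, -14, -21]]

Forward elimination:
R2 <- R2 - (2)*R1:  [ 0  2  3 ]
R3 <- R3 - (2)*R1:  [   0   -8  -15 ]
R3 <- R3 - (-4)*R2:  [  0   0  -3 ]
Upper-triangular form:
[ 1  -3  -3 ]
[ 0   2   3 ]
[ 0   0  -3 ]
det(A) = (-1)^0 * (1) * (2) * (-3) = -6  (0 row swaps -> sign +1)

det(A) = -6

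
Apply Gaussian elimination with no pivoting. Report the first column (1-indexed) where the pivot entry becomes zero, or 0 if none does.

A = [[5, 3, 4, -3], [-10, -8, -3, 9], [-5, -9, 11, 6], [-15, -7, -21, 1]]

first zero-pivot column = 3

Naive forward elimination:
R2 <- R2 - (-2)*R1:  [  0  -2   5   3 ]
R3 <- R3 - (-1)*R1:  [  0  -6  15   3 ]
R4 <- R4 - (-3)*R1:  [  0   2  -9  -8 ]
R3 <- R3 - (3)*R2:  [  0   0   0  -6 ]
R4 <- R4 - (-1)*R2:  [  0   0  -4  -5 ]
Matrix at this point:
[ 5   3   4  -3 ]
[ 0  -2   5   3 ]
[ 0   0   0  -6 ]
[ 0   0  -4  -5 ]
Pivot entry (3,3) is zero but row 4 has -4 in column 3 -> naive elimination stops; a row interchange (e.g. R3 <-> R4) would be required here.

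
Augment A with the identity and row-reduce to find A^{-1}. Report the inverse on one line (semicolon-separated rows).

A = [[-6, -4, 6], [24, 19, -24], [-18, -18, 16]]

Gauss-Jordan on [A | I]:
R1 <- (1/-6)*R1:  [    1   2/3    -1  |  -1/6     0     0 ]
R2 <- R2 - (24)*R1:  [ 0  3  0  |  4  1  0 ]
R3 <- R3 - (-18)*R1:  [  0  -6  -2  |  -3   0   1 ]
R2 <- (1/3)*R2:  [   0    1    0  |  4/3  1/3    0 ]
R1 <- R1 - (2/3)*R2:  [      1       0      -1  |  -19/18    -2/9       0 ]
R3 <- R3 - (-6)*R2:  [  0   0  -2  |   5   2   1 ]
R3 <- (1/-2)*R3:  [    0     0     1  |  -5/2    -1  -1/2 ]
R1 <- R1 - (-1)*R3:  [     1      0      0  |  -32/9  -11/9   -1/2 ]
Right block of [I | A^{-1}] is the inverse:
[ -32/9  -11/9  -1/2 ]
[   4/3    1/3     0 ]
[  -5/2     -1  -1/2 ]

inverse = [-32/9 -11/9 -1/2; 4/3 1/3 0; -5/2 -1 -1/2]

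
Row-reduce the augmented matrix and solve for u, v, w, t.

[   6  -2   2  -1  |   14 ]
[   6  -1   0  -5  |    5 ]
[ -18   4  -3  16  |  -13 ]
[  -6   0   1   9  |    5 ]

(2, -3, -1, 2)

Forward elimination on [A|b]:
R2 <- R2 - (1)*R1:  [  0   1  -2  -4  -9 ]
R3 <- R3 - (-3)*R1:  [  0  -2   3  13  29 ]
R4 <- R4 - (-1)*R1:  [  0  -2   3   8  19 ]
R3 <- R3 - (-2)*R2:  [  0   0  -1   5  11 ]
R4 <- R4 - (-2)*R2:  [  0   0  -1   0   1 ]
R4 <- R4 - (1)*R3:  [   0    0    0   -5  -10 ]
Row echelon form:
[ 6  -2   2  -1  |   14 ]
[ 0   1  -2  -4  |   -9 ]
[ 0   0  -1   5  |   11 ]
[ 0   0   0  -5  |  -10 ]
Back-substitution:
t = (-10) / -5 = 2
w = (11 - (5)*(2)) / -1 = -1
v = (-9 - (-2)*(-1) - (-4)*(2)) / 1 = -3
u = (14 - (-2)*(-3) - (2)*(-1) - (-1)*(2)) / 6 = 2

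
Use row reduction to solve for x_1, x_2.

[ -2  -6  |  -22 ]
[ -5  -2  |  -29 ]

(5, 2)

Forward elimination on [A|b]:
R2 <- R2 - (5/2)*R1:  [  0  13  26 ]
Row echelon form:
[ -2  -6  |  -22 ]
[  0  13  |   26 ]
Back-substitution:
x_2 = (26) / 13 = 2
x_1 = (-22 - (-6)*(2)) / -2 = 5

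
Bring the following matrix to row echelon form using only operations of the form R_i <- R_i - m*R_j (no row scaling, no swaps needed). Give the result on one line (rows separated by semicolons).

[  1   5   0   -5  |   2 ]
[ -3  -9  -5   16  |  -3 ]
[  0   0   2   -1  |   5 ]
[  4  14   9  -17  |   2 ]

Forward elimination:
R2 <- R2 - (-3)*R1:  [  0   6  -5   1   3 ]
R4 <- R4 - (4)*R1:  [  0  -6   9   3  -6 ]
R4 <- R4 - (-1)*R2:  [  0   0   4   4  -3 ]
R4 <- R4 - (2)*R3:  [   0    0    0    6  -13 ]
Row echelon form:
[ 1  5   0  -5  |    2 ]
[ 0  6  -5   1  |    3 ]
[ 0  0   2  -1  |    5 ]
[ 0  0   0   6  |  -13 ]

REF = [1 5 0 -5 2; 0 6 -5 1 3; 0 0 2 -1 5; 0 0 0 6 -13]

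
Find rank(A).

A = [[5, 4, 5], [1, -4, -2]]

Row reduction:
R2 <- R2 - (1/5)*R1:  [     0  -24/5     -3 ]
Row echelon form:
[ 5      4   5 ]
[ 0  -24/5  -3 ]
Nonzero rows / pivot columns: 2

rank(A) = 2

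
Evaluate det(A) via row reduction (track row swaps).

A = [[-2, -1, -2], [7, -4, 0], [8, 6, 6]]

det(A) = -58

Forward elimination:
R2 <- R2 - (-7/2)*R1:  [     0  -15/2     -7 ]
R3 <- R3 - (-4)*R1:  [  0   2  -2 ]
R3 <- R3 - (-4/15)*R2:  [      0       0  -58/15 ]
Upper-triangular form:
[ -2     -1      -2 ]
[  0  -15/2      -7 ]
[  0      0  -58/15 ]
det(A) = (-1)^0 * (-2) * (-15/2) * (-58/15) = -58  (0 row swaps -> sign +1)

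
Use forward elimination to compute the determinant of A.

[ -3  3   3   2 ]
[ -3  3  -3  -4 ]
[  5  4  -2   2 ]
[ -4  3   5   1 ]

Forward elimination:
R2 <- R2 - (1)*R1:  [  0   0  -6  -6 ]
R3 <- R3 - (-5/3)*R1:  [    0     9     3  16/3 ]
R4 <- R4 - (4/3)*R1:  [    0    -1     1  -5/3 ]
R2 <-> R3   (pivot in column 2 was zero)
[ -3   3   3     2 ]
[  0   9   3  16/3 ]
[  0   0  -6    -6 ]
[  0  -1   1  -5/3 ]
R4 <- R4 - (-1/9)*R2:  [      0       0     4/3  -29/27 ]
R4 <- R4 - (-2/9)*R3:  [      0       0       0  -65/27 ]
Upper-triangular form:
[ -3  3   3       2 ]
[  0  9   3    16/3 ]
[  0  0  -6      -6 ]
[  0  0   0  -65/27 ]
det(A) = (-1)^1 * (-3) * (9) * (-6) * (-65/27) = 390  (1 row swap -> sign -1)

det(A) = 390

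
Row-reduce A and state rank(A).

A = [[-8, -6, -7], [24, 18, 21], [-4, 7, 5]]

rank(A) = 2

Row reduction:
R2 <- R2 - (-3)*R1:  [ 0  0  0 ]
R3 <- R3 - (1/2)*R1:  [    0    10  17/2 ]
R2 <-> R3   (pivot in column 2 was zero)
[ -8  -6    -7 ]
[  0  10  17/2 ]
[  0   0     0 ]
Row echelon form:
[ -8  -6    -7 ]
[  0  10  17/2 ]
[  0   0     0 ]
Nonzero rows / pivot columns: 2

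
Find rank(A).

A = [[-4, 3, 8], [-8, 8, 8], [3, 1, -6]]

rank(A) = 3

Row reduction:
R2 <- R2 - (2)*R1:  [  0   2  -8 ]
R3 <- R3 - (-3/4)*R1:  [    0  13/4     0 ]
R3 <- R3 - (13/8)*R2:  [  0   0  13 ]
Row echelon form:
[ -4  3   8 ]
[  0  2  -8 ]
[  0  0  13 ]
Nonzero rows / pivot columns: 3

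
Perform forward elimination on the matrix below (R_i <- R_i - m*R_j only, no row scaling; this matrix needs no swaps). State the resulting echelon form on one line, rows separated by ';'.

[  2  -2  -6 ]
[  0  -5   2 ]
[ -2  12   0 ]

REF = [2 -2 -6; 0 -5 2; 0 0 -2]

Forward elimination:
R3 <- R3 - (-1)*R1:  [  0  10  -6 ]
R3 <- R3 - (-2)*R2:  [  0   0  -2 ]
Row echelon form:
[ 2  -2  -6 ]
[ 0  -5   2 ]
[ 0   0  -2 ]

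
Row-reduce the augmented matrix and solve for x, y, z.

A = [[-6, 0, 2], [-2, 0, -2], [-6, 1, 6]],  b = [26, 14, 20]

(-5, 2, -2)

Forward elimination on [A|b]:
R2 <- R2 - (1/3)*R1:  [    0     0  -8/3  16/3 ]
R3 <- R3 - (1)*R1:  [  0   1   4  -6 ]
R2 <-> R3   (pivot in column 2 was zero)
[ -6  0     2    26 ]
[  0  1     4    -6 ]
[  0  0  -8/3  16/3 ]
Row echelon form:
[ -6  0     2  |    26 ]
[  0  1     4  |    -6 ]
[  0  0  -8/3  |  16/3 ]
Back-substitution:
z = (16/3) / (-8/3) = -2
y = (-6 - (4)*(-2)) / 1 = 2
x = (26 - (2)*(-2)) / -6 = -5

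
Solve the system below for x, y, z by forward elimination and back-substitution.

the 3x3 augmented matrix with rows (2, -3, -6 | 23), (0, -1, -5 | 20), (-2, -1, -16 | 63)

Forward elimination on [A|b]:
R3 <- R3 - (-1)*R1:  [   0   -4  -22   86 ]
R3 <- R3 - (4)*R2:  [  0   0  -2   6 ]
Row echelon form:
[ 2  -3  -6  |  23 ]
[ 0  -1  -5  |  20 ]
[ 0   0  -2  |   6 ]
Back-substitution:
z = (6) / -2 = -3
y = (20 - (-5)*(-3)) / -1 = -5
x = (23 - (-3)*(-5) - (-6)*(-3)) / 2 = -5

(-5, -5, -3)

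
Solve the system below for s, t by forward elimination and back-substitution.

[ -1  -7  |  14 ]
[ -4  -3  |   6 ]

Forward elimination on [A|b]:
R2 <- R2 - (4)*R1:  [   0   25  -50 ]
Row echelon form:
[ -1  -7  |   14 ]
[  0  25  |  -50 ]
Back-substitution:
t = (-50) / 25 = -2
s = (14 - (-7)*(-2)) / -1 = 0

(0, -2)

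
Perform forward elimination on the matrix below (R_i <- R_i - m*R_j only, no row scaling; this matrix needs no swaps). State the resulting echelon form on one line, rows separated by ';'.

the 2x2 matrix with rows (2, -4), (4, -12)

REF = [2 -4; 0 -4]

Forward elimination:
R2 <- R2 - (2)*R1:  [  0  -4 ]
Row echelon form:
[ 2  -4 ]
[ 0  -4 ]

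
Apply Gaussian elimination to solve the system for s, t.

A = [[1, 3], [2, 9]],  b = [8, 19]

(5, 1)

Forward elimination on [A|b]:
R2 <- R2 - (2)*R1:  [ 0  3  3 ]
Row echelon form:
[ 1  3  |  8 ]
[ 0  3  |  3 ]
Back-substitution:
t = (3) / 3 = 1
s = (8 - (3)*(1)) / 1 = 5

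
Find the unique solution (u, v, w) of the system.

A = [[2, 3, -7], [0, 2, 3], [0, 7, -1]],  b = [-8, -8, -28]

Forward elimination on [A|b]:
R3 <- R3 - (7/2)*R2:  [     0      0  -23/2      0 ]
Row echelon form:
[ 2  3     -7  |  -8 ]
[ 0  2      3  |  -8 ]
[ 0  0  -23/2  |   0 ]
Back-substitution:
w = (0) / (-23/2) = 0
v = (-8 - (3)*(0)) / 2 = -4
u = (-8 - (3)*(-4) - (-7)*(0)) / 2 = 2

(2, -4, 0)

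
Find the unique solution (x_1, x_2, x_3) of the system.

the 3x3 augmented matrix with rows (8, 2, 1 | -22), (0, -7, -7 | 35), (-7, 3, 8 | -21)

Forward elimination on [A|b]:
R3 <- R3 - (-7/8)*R1:  [      0    19/4    71/8  -161/4 ]
R3 <- R3 - (-19/28)*R2:  [     0      0   33/8  -33/2 ]
Row echelon form:
[ 8   2     1  |    -22 ]
[ 0  -7    -7  |     35 ]
[ 0   0  33/8  |  -33/2 ]
Back-substitution:
x_3 = (-33/2) / (33/8) = -4
x_2 = (35 - (-7)*(-4)) / -7 = -1
x_1 = (-22 - (2)*(-1) - (1)*(-4)) / 8 = -2

(-2, -1, -4)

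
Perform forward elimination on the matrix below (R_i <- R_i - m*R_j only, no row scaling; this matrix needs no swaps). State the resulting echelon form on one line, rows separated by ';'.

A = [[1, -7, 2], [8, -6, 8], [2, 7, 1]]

Forward elimination:
R2 <- R2 - (8)*R1:  [  0  50  -8 ]
R3 <- R3 - (2)*R1:  [  0  21  -3 ]
R3 <- R3 - (21/50)*R2:  [    0     0  9/25 ]
Row echelon form:
[ 1  -7     2 ]
[ 0  50    -8 ]
[ 0   0  9/25 ]

REF = [1 -7 2; 0 50 -8; 0 0 9/25]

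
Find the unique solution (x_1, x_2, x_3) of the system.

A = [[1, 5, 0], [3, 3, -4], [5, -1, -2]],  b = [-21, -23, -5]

(-1, -4, 2)

Forward elimination on [A|b]:
R2 <- R2 - (3)*R1:  [   0  -12   -4   40 ]
R3 <- R3 - (5)*R1:  [   0  -26   -2  100 ]
R3 <- R3 - (13/6)*R2:  [    0     0  20/3  40/3 ]
Row echelon form:
[ 1    5     0  |   -21 ]
[ 0  -12    -4  |    40 ]
[ 0    0  20/3  |  40/3 ]
Back-substitution:
x_3 = (40/3) / (20/3) = 2
x_2 = (40 - (-4)*(2)) / -12 = -4
x_1 = (-21 - (5)*(-4)) / 1 = -1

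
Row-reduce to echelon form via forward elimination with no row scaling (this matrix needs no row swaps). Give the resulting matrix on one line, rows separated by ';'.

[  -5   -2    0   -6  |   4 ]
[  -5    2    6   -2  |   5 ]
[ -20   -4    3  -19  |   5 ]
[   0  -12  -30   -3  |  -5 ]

Forward elimination:
R2 <- R2 - (1)*R1:  [ 0  4  6  4  1 ]
R3 <- R3 - (4)*R1:  [   0    4    3    5  -11 ]
R3 <- R3 - (1)*R2:  [   0    0   -3    1  -12 ]
R4 <- R4 - (-3)*R2:  [   0    0  -12    9   -2 ]
R4 <- R4 - (4)*R3:  [  0   0   0   5  46 ]
Row echelon form:
[ -5  -2   0  -6  |    4 ]
[  0   4   6   4  |    1 ]
[  0   0  -3   1  |  -12 ]
[  0   0   0   5  |   46 ]

REF = [-5 -2 0 -6 4; 0 4 6 4 1; 0 0 -3 1 -12; 0 0 0 5 46]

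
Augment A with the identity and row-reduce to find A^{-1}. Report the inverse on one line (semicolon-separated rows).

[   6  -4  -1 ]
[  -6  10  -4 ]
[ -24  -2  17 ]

inverse = [-9/4 -35/36 -13/36; -11/4 -13/12 -5/12; -7/2 -3/2 -1/2]

Gauss-Jordan on [A | I]:
R1 <- (1/6)*R1:  [    1  -2/3  -1/6  |   1/6     0     0 ]
R2 <- R2 - (-6)*R1:  [  0   6  -5  |   1   1   0 ]
R3 <- R3 - (-24)*R1:  [   0  -18   13  |    4    0    1 ]
R2 <- (1/6)*R2:  [    0     1  -5/6  |   1/6   1/6     0 ]
R1 <- R1 - (-2/3)*R2:  [      1       0  -13/18  |    5/18     1/9       0 ]
R3 <- R3 - (-18)*R2:  [  0   0  -2  |   7   3   1 ]
R3 <- (1/-2)*R3:  [    0     0     1  |  -7/2  -3/2  -1/2 ]
R1 <- R1 - (-13/18)*R3:  [      1       0       0  |    -9/4  -35/36  -13/36 ]
R2 <- R2 - (-5/6)*R3:  [      0       1       0  |   -11/4  -13/12   -5/12 ]
Right block of [I | A^{-1}] is the inverse:
[  -9/4  -35/36  -13/36 ]
[ -11/4  -13/12   -5/12 ]
[  -7/2    -3/2    -1/2 ]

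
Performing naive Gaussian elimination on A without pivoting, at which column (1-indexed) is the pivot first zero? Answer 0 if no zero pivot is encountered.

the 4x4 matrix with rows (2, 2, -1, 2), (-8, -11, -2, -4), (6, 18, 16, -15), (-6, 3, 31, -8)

Naive forward elimination:
R2 <- R2 - (-4)*R1:  [  0  -3  -6   4 ]
R3 <- R3 - (3)*R1:  [   0   12   19  -21 ]
R4 <- R4 - (-3)*R1:  [  0   9  28  -2 ]
R3 <- R3 - (-4)*R2:  [  0   0  -5  -5 ]
R4 <- R4 - (-3)*R2:  [  0   0  10  10 ]
R4 <- R4 - (-2)*R3:  [ 0  0  0  0 ]
Matrix at this point:
[ 2   2  -1   2 ]
[ 0  -3  -6   4 ]
[ 0   0  -5  -5 ]
[ 0   0   0   0 ]
Pivot entry (4,4) in the last row is zero and there are no rows below to swap with -> zero pivot in column 4 (A is singular).

first zero-pivot column = 4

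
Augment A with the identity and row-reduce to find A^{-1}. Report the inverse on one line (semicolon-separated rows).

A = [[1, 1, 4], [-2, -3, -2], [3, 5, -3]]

Gauss-Jordan on [A | I]:
R2 <- R2 - (-2)*R1:  [  0  -1   6  |   2   1   0 ]
R3 <- R3 - (3)*R1:  [   0    2  -15  |   -3    0    1 ]
R2 <- (1/-1)*R2:  [  0   1  -6  |  -2  -1   0 ]
R1 <- R1 - (1)*R2:  [  1   0  10  |   3   1   0 ]
R3 <- R3 - (2)*R2:  [  0   0  -3  |   1   2   1 ]
R3 <- (1/-3)*R3:  [    0     0     1  |  -1/3  -2/3  -1/3 ]
R1 <- R1 - (10)*R3:  [    1     0     0  |  19/3  23/3  10/3 ]
R2 <- R2 - (-6)*R3:  [  0   1   0  |  -4  -5  -2 ]
Right block of [I | A^{-1}] is the inverse:
[ 19/3  23/3  10/3 ]
[   -4    -5    -2 ]
[ -1/3  -2/3  -1/3 ]

inverse = [19/3 23/3 10/3; -4 -5 -2; -1/3 -2/3 -1/3]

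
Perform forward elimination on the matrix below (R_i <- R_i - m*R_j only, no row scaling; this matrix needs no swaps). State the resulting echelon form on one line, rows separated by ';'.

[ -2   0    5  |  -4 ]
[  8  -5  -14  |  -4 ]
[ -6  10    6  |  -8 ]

REF = [-2 0 5 -4; 0 -5 6 -20; 0 0 3 -36]

Forward elimination:
R2 <- R2 - (-4)*R1:  [   0   -5    6  -20 ]
R3 <- R3 - (3)*R1:  [  0  10  -9   4 ]
R3 <- R3 - (-2)*R2:  [   0    0    3  -36 ]
Row echelon form:
[ -2   0  5  |   -4 ]
[  0  -5  6  |  -20 ]
[  0   0  3  |  -36 ]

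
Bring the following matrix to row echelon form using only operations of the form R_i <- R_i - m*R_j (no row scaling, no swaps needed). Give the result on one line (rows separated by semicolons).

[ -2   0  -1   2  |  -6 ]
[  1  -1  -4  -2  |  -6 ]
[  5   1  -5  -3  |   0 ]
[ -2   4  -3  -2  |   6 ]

Forward elimination:
R2 <- R2 - (-1/2)*R1:  [    0    -1  -9/2    -1    -9 ]
R3 <- R3 - (-5/2)*R1:  [     0      1  -15/2      2    -15 ]
R4 <- R4 - (1)*R1:  [  0   4  -2  -4  12 ]
R3 <- R3 - (-1)*R2:  [   0    0  -12    1  -24 ]
R4 <- R4 - (-4)*R2:  [   0    0  -20   -8  -24 ]
R4 <- R4 - (5/3)*R3:  [     0      0      0  -29/3     16 ]
Row echelon form:
[ -2   0    -1      2  |   -6 ]
[  0  -1  -9/2     -1  |   -9 ]
[  0   0   -12      1  |  -24 ]
[  0   0     0  -29/3  |   16 ]

REF = [-2 0 -1 2 -6; 0 -1 -9/2 -1 -9; 0 0 -12 1 -24; 0 0 0 -29/3 16]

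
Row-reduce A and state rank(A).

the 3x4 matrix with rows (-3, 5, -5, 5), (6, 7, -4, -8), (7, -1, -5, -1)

rank(A) = 3

Row reduction:
R2 <- R2 - (-2)*R1:  [   0   17  -14    2 ]
R3 <- R3 - (-7/3)*R1:  [     0   32/3  -50/3   32/3 ]
R3 <- R3 - (32/51)*R2:  [       0        0  -134/17   160/17 ]
Row echelon form:
[ -3   5       -5       5 ]
[  0  17      -14       2 ]
[  0   0  -134/17  160/17 ]
Nonzero rows / pivot columns: 3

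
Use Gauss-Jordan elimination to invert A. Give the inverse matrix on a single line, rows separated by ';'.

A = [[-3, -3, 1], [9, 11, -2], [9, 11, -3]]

inverse = [-11/6 1/3 -5/6; 3/2 0 1/2; 0 1 -1]

Gauss-Jordan on [A | I]:
R1 <- (1/-3)*R1:  [    1     1  -1/3  |  -1/3     0     0 ]
R2 <- R2 - (9)*R1:  [ 0  2  1  |  3  1  0 ]
R3 <- R3 - (9)*R1:  [ 0  2  0  |  3  0  1 ]
R2 <- (1/2)*R2:  [   0    1  1/2  |  3/2  1/2    0 ]
R1 <- R1 - (1)*R2:  [     1      0   -5/6  |  -11/6   -1/2      0 ]
R3 <- R3 - (2)*R2:  [  0   0  -1  |   0  -1   1 ]
R3 <- (1/-1)*R3:  [  0   0   1  |   0   1  -1 ]
R1 <- R1 - (-5/6)*R3:  [     1      0      0  |  -11/6    1/3   -5/6 ]
R2 <- R2 - (1/2)*R3:  [   0    1    0  |  3/2    0  1/2 ]
Right block of [I | A^{-1}] is the inverse:
[ -11/6  1/3  -5/6 ]
[   3/2    0   1/2 ]
[     0    1    -1 ]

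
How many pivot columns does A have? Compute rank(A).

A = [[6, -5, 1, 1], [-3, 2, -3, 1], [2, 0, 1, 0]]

rank(A) = 3

Row reduction:
R2 <- R2 - (-1/2)*R1:  [    0  -1/2  -5/2   3/2 ]
R3 <- R3 - (1/3)*R1:  [    0   5/3   2/3  -1/3 ]
R3 <- R3 - (-10/3)*R2:  [     0      0  -23/3   14/3 ]
Row echelon form:
[ 6    -5      1     1 ]
[ 0  -1/2   -5/2   3/2 ]
[ 0     0  -23/3  14/3 ]
Nonzero rows / pivot columns: 3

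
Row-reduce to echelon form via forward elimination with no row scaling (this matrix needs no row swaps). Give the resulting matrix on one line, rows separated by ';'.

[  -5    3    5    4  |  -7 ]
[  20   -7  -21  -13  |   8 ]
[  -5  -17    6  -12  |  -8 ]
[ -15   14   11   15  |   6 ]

Forward elimination:
R2 <- R2 - (-4)*R1:  [   0    5   -1    3  -20 ]
R3 <- R3 - (1)*R1:  [   0  -20    1  -16   -1 ]
R4 <- R4 - (3)*R1:  [  0   5  -4   3  27 ]
R3 <- R3 - (-4)*R2:  [   0    0   -3   -4  -81 ]
R4 <- R4 - (1)*R2:  [  0   0  -3   0  47 ]
R4 <- R4 - (1)*R3:  [   0    0    0    4  128 ]
Row echelon form:
[ -5  3   5   4  |   -7 ]
[  0  5  -1   3  |  -20 ]
[  0  0  -3  -4  |  -81 ]
[  0  0   0   4  |  128 ]

REF = [-5 3 5 4 -7; 0 5 -1 3 -20; 0 0 -3 -4 -81; 0 0 0 4 128]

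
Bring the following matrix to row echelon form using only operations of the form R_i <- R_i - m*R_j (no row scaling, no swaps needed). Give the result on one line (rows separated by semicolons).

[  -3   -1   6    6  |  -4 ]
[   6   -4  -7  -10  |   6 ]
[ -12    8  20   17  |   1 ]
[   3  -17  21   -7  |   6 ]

Forward elimination:
R2 <- R2 - (-2)*R1:  [  0  -6   5   2  -2 ]
R3 <- R3 - (4)*R1:  [  0  12  -4  -7  17 ]
R4 <- R4 - (-1)*R1:  [   0  -18   27   -1    2 ]
R3 <- R3 - (-2)*R2:  [  0   0   6  -3  13 ]
R4 <- R4 - (3)*R2:  [  0   0  12  -7   8 ]
R4 <- R4 - (2)*R3:  [   0    0    0   -1  -18 ]
Row echelon form:
[ -3  -1  6   6  |   -4 ]
[  0  -6  5   2  |   -2 ]
[  0   0  6  -3  |   13 ]
[  0   0  0  -1  |  -18 ]

REF = [-3 -1 6 6 -4; 0 -6 5 2 -2; 0 0 6 -3 13; 0 0 0 -1 -18]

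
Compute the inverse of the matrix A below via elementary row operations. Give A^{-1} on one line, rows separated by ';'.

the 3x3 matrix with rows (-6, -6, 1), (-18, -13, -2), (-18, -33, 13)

Gauss-Jordan on [A | I]:
R1 <- (1/-6)*R1:  [    1     1  -1/6  |  -1/6     0     0 ]
R2 <- R2 - (-18)*R1:  [  0   5  -5  |  -3   1   0 ]
R3 <- R3 - (-18)*R1:  [   0  -15   10  |   -3    0    1 ]
R2 <- (1/5)*R2:  [    0     1    -1  |  -3/5   1/5     0 ]
R1 <- R1 - (1)*R2:  [     1      0    5/6  |  13/30   -1/5      0 ]
R3 <- R3 - (-15)*R2:  [   0    0   -5  |  -12    3    1 ]
R3 <- (1/-5)*R3:  [    0     0     1  |  12/5  -3/5  -1/5 ]
R1 <- R1 - (5/6)*R3:  [      1       0       0  |  -47/30    3/10     1/6 ]
R2 <- R2 - (-1)*R3:  [    0     1     0  |   9/5  -2/5  -1/5 ]
Right block of [I | A^{-1}] is the inverse:
[ -47/30  3/10   1/6 ]
[    9/5  -2/5  -1/5 ]
[   12/5  -3/5  -1/5 ]

inverse = [-47/30 3/10 1/6; 9/5 -2/5 -1/5; 12/5 -3/5 -1/5]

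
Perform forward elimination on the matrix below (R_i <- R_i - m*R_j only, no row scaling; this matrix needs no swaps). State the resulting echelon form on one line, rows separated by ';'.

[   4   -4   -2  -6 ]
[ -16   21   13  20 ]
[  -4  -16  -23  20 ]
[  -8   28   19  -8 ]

Forward elimination:
R2 <- R2 - (-4)*R1:  [  0   5   5  -4 ]
R3 <- R3 - (-1)*R1:  [   0  -20  -25   14 ]
R4 <- R4 - (-2)*R1:  [   0   20   15  -20 ]
R3 <- R3 - (-4)*R2:  [  0   0  -5  -2 ]
R4 <- R4 - (4)*R2:  [  0   0  -5  -4 ]
R4 <- R4 - (1)*R3:  [  0   0   0  -2 ]
Row echelon form:
[ 4  -4  -2  -6 ]
[ 0   5   5  -4 ]
[ 0   0  -5  -2 ]
[ 0   0   0  -2 ]

REF = [4 -4 -2 -6; 0 5 5 -4; 0 0 -5 -2; 0 0 0 -2]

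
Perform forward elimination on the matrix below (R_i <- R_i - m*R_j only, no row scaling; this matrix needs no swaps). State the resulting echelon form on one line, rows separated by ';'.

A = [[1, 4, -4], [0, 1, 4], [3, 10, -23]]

Forward elimination:
R3 <- R3 - (3)*R1:  [   0   -2  -11 ]
R3 <- R3 - (-2)*R2:  [  0   0  -3 ]
Row echelon form:
[ 1  4  -4 ]
[ 0  1   4 ]
[ 0  0  -3 ]

REF = [1 4 -4; 0 1 4; 0 0 -3]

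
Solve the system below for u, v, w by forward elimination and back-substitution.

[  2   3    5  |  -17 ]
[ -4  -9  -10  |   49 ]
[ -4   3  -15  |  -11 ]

(-1, -5, 0)

Forward elimination on [A|b]:
R2 <- R2 - (-2)*R1:  [  0  -3   0  15 ]
R3 <- R3 - (-2)*R1:  [   0    9   -5  -45 ]
R3 <- R3 - (-3)*R2:  [  0   0  -5   0 ]
Row echelon form:
[ 2   3   5  |  -17 ]
[ 0  -3   0  |   15 ]
[ 0   0  -5  |    0 ]
Back-substitution:
w = (0) / -5 = 0
v = (15) / -3 = -5
u = (-17 - (3)*(-5) - (5)*(0)) / 2 = -1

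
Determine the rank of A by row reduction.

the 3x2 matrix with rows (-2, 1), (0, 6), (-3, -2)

Row reduction:
R3 <- R3 - (3/2)*R1:  [    0  -7/2 ]
R3 <- R3 - (-7/12)*R2:  [ 0  0 ]
Row echelon form:
[ -2  1 ]
[  0  6 ]
[  0  0 ]
Nonzero rows / pivot columns: 2

rank(A) = 2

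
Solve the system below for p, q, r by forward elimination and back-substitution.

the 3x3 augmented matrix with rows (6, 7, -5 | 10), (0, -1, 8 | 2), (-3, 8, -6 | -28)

(4, -2, 0)

Forward elimination on [A|b]:
R3 <- R3 - (-1/2)*R1:  [     0   23/2  -17/2    -23 ]
R3 <- R3 - (-23/2)*R2:  [     0      0  167/2      0 ]
Row echelon form:
[ 6   7     -5  |  10 ]
[ 0  -1      8  |   2 ]
[ 0   0  167/2  |   0 ]
Back-substitution:
r = (0) / (167/2) = 0
q = (2 - (8)*(0)) / -1 = -2
p = (10 - (7)*(-2) - (-5)*(0)) / 6 = 4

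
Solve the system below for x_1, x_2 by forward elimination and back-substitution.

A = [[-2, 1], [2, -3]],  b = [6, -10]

(-2, 2)

Forward elimination on [A|b]:
R2 <- R2 - (-1)*R1:  [  0  -2  -4 ]
Row echelon form:
[ -2   1  |   6 ]
[  0  -2  |  -4 ]
Back-substitution:
x_2 = (-4) / -2 = 2
x_1 = (6 - (1)*(2)) / -2 = -2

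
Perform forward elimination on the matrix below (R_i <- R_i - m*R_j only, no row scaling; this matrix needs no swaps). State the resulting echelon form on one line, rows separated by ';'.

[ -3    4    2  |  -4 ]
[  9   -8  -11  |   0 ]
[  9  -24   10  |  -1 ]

REF = [-3 4 2 -4; 0 4 -5 -12; 0 0 1 -49]

Forward elimination:
R2 <- R2 - (-3)*R1:  [   0    4   -5  -12 ]
R3 <- R3 - (-3)*R1:  [   0  -12   16  -13 ]
R3 <- R3 - (-3)*R2:  [   0    0    1  -49 ]
Row echelon form:
[ -3  4   2  |   -4 ]
[  0  4  -5  |  -12 ]
[  0  0   1  |  -49 ]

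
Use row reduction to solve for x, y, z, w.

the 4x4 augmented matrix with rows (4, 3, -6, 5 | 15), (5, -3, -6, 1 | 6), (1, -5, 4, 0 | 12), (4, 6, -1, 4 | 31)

Forward elimination on [A|b]:
R2 <- R2 - (5/4)*R1:  [     0  -27/4    3/2  -21/4  -51/4 ]
R3 <- R3 - (1/4)*R1:  [     0  -23/4   11/2   -5/4   33/4 ]
R4 <- R4 - (1)*R1:  [  0   3   5  -1  16 ]
R3 <- R3 - (23/27)*R2:  [     0      0   38/9   29/9  172/9 ]
R4 <- R4 - (-4/9)*R2:  [     0      0   17/3  -10/3   31/3 ]
R4 <- R4 - (51/38)*R3:  [       0        0        0  -291/38  -291/19 ]
Row echelon form:
[ 4      3    -6        5  |       15 ]
[ 0  -27/4   3/2    -21/4  |    -51/4 ]
[ 0      0  38/9     29/9  |    172/9 ]
[ 0      0     0  -291/38  |  -291/19 ]
Back-substitution:
w = (-291/19) / (-291/38) = 2
z = (172/9 - (29/9)*(2)) / (38/9) = 3
y = (-51/4 - (3/2)*(3) - (-21/4)*(2)) / (-27/4) = 1
x = (15 - (3)*(1) - (-6)*(3) - (5)*(2)) / 4 = 5

(5, 1, 3, 2)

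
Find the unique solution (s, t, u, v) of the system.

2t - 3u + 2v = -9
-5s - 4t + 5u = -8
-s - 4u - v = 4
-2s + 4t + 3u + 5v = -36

Forward elimination on [A|b]:
R1 <-> R2   (pivot in column 1 was zero)
[ -5  -4   5   0   -8 ]
[  0   2  -3   2   -9 ]
[ -1   0  -4  -1    4 ]
[ -2   4   3   5  -36 ]
R3 <- R3 - (1/5)*R1:  [    0   4/5    -5    -1  28/5 ]
R4 <- R4 - (2/5)*R1:  [      0    28/5       1       5  -164/5 ]
R3 <- R3 - (2/5)*R2:  [     0      0  -19/5   -9/5   46/5 ]
R4 <- R4 - (14/5)*R2:  [     0      0   47/5   -3/5  -38/5 ]
R4 <- R4 - (-47/19)*R3:  [      0       0       0  -96/19  288/19 ]
Row echelon form:
[ -5  -4      5       0  |      -8 ]
[  0   2     -3       2  |      -9 ]
[  0   0  -19/5    -9/5  |    46/5 ]
[  0   0      0  -96/19  |  288/19 ]
Back-substitution:
v = (288/19) / (-96/19) = -3
u = (46/5 - (-9/5)*(-3)) / (-19/5) = -1
t = (-9 - (-3)*(-1) - (2)*(-3)) / 2 = -3
s = (-8 - (-4)*(-3) - (5)*(-1)) / -5 = 3

(3, -3, -1, -3)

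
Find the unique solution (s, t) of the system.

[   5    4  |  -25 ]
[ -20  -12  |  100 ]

(-5, 0)

Forward elimination on [A|b]:
R2 <- R2 - (-4)*R1:  [ 0  4  0 ]
Row echelon form:
[ 5  4  |  -25 ]
[ 0  4  |    0 ]
Back-substitution:
t = (0) / 4 = 0
s = (-25 - (4)*(0)) / 5 = -5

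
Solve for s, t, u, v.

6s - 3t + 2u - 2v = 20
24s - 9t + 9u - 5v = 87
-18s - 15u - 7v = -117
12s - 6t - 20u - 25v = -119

Forward elimination on [A|b]:
R2 <- R2 - (4)*R1:  [ 0  3  1  3  7 ]
R3 <- R3 - (-3)*R1:  [   0   -9   -9  -13  -57 ]
R4 <- R4 - (2)*R1:  [    0     0   -24   -21  -159 ]
R3 <- R3 - (-3)*R2:  [   0    0   -6   -4  -36 ]
R4 <- R4 - (4)*R3:  [   0    0    0   -5  -15 ]
Row echelon form:
[ 6  -3   2  -2  |   20 ]
[ 0   3   1   3  |    7 ]
[ 0   0  -6  -4  |  -36 ]
[ 0   0   0  -5  |  -15 ]
Back-substitution:
v = (-15) / -5 = 3
u = (-36 - (-4)*(3)) / -6 = 4
t = (7 - (1)*(4) - (3)*(3)) / 3 = -2
s = (20 - (-3)*(-2) - (2)*(4) - (-2)*(3)) / 6 = 2

(2, -2, 4, 3)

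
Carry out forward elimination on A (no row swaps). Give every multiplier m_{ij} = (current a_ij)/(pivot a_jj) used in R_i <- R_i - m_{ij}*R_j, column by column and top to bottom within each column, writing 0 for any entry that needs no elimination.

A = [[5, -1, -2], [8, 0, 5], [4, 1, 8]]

Forward elimination:
R2 <- R2 - (8/5)*R1:  [    0   8/5  41/5 ]
R3 <- R3 - (4/5)*R1:  [    0   9/5  48/5 ]
R3 <- R3 - (9/8)*R2:  [   0    0  3/8 ]
Multipliers (in order of application): m_{21} = 8/5, m_{31} = 4/5, m_{32} = 9/8

multipliers: 8/5, 4/5, 9/8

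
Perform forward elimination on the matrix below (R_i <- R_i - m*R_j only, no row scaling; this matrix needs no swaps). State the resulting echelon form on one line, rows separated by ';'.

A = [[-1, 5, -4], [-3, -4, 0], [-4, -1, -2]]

REF = [-1 5 -4; 0 -19 12; 0 0 14/19]

Forward elimination:
R2 <- R2 - (3)*R1:  [   0  -19   12 ]
R3 <- R3 - (4)*R1:  [   0  -21   14 ]
R3 <- R3 - (21/19)*R2:  [     0      0  14/19 ]
Row echelon form:
[ -1    5     -4 ]
[  0  -19     12 ]
[  0    0  14/19 ]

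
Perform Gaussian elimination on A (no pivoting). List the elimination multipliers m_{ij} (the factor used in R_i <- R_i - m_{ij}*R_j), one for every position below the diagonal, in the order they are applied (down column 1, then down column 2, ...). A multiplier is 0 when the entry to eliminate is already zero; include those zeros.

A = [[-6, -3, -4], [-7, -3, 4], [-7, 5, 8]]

Forward elimination:
R2 <- R2 - (7/6)*R1:  [    0   1/2  26/3 ]
R3 <- R3 - (7/6)*R1:  [    0  17/2  38/3 ]
R3 <- R3 - (17)*R2:  [      0       0  -404/3 ]
Multipliers (in order of application): m_{21} = 7/6, m_{31} = 7/6, m_{32} = 17

multipliers: 7/6, 7/6, 17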